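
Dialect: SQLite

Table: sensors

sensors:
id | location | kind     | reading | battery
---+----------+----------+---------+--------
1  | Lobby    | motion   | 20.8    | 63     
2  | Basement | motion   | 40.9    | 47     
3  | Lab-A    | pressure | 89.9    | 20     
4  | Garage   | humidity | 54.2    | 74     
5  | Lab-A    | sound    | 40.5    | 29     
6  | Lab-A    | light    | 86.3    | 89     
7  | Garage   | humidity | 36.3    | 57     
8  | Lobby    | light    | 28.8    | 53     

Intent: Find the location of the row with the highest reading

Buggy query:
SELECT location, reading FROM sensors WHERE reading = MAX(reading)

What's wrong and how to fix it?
Bug: WHERE is evaluated per row; an aggregate over the whole table isn't defined there

Fix: Use a subquery: WHERE reading = (SELECT MAX(reading) FROM sensors)

Corrected query:
SELECT location, reading FROM sensors WHERE reading = (SELECT MAX(reading) FROM sensors)

Result:
location | reading
---------+--------
Lab-A    | 89.9   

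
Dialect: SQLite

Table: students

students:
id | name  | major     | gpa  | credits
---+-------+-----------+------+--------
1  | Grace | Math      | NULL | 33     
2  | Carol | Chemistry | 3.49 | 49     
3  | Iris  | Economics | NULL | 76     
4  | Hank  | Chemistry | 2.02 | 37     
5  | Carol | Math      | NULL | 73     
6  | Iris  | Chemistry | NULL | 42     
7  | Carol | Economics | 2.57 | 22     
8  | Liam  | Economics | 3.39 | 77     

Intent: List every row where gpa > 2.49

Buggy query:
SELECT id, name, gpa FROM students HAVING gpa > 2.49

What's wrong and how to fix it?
Bug: HAVING filters the output of aggregation, but this query has no GROUP BY and no aggregate functions, so SQLite rejects it (HAVING clause on a non-aggregate query); the condition here is per row

Fix: Replace HAVING with WHERE since the condition applies to individual rows

Corrected query:
SELECT id, name, gpa FROM students WHERE gpa > 2.49

Result:
id | name  | gpa 
---+-------+-----
2  | Carol | 3.49
7  | Carol | 2.57
8  | Liam  | 3.39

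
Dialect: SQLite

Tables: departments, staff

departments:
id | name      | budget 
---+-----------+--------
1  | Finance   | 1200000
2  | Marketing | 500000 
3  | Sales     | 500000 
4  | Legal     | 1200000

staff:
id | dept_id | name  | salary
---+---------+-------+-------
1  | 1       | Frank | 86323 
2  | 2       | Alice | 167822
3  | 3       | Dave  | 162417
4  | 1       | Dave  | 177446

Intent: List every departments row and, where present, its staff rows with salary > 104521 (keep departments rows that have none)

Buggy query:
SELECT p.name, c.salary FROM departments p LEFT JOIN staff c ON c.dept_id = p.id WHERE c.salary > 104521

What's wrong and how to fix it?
Bug: A WHERE condition on the right-hand table after LEFT JOIN drops unmatched parents

Fix: Move the right-table condition into the ON clause so unmatched parents are kept

Corrected query:
SELECT p.name, c.salary FROM departments p LEFT JOIN staff c ON c.dept_id = p.id AND c.salary > 104521

Result:
name      | salary
----------+-------
Finance   | 177446
Marketing | 167822
Sales     | 162417
Legal     | NULL  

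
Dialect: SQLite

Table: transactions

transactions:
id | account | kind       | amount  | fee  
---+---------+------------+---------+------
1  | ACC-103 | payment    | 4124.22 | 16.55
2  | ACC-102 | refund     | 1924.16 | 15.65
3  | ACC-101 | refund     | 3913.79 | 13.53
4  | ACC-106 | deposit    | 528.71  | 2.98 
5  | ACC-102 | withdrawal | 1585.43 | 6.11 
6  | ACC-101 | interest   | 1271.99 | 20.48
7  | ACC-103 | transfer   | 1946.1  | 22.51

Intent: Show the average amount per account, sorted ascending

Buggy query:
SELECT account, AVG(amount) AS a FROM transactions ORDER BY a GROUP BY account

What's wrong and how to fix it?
Bug: ORDER BY appears before GROUP BY; SQL clause order requires GROUP BY first

Fix: Move ORDER BY to the end, after GROUP BY

Corrected query:
SELECT account, AVG(amount) AS a FROM transactions GROUP BY account ORDER BY a

Result:
account | a       
--------+---------
ACC-106 | 528.71  
ACC-102 | 1754.795
ACC-101 | 2592.89 
ACC-103 | 3035.16 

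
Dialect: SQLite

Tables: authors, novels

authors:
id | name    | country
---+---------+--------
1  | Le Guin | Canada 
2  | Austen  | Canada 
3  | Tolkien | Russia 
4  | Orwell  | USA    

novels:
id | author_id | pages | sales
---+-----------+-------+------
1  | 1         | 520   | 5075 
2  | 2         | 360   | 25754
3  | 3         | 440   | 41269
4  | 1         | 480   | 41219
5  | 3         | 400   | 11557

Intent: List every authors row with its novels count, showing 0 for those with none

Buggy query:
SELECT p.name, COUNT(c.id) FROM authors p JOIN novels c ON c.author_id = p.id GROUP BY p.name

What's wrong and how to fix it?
Bug: An inner join excludes parents with zero children

Fix: Use LEFT JOIN so parents without children still appear (COUNT(c.id) gives 0)

Corrected query:
SELECT p.name, COUNT(c.id) FROM authors p LEFT JOIN novels c ON c.author_id = p.id GROUP BY p.name

Result:
name    | COUNT(c.id)
--------+------------
Austen  | 1          
Le Guin | 2          
Orwell  | 0          
Tolkien | 2          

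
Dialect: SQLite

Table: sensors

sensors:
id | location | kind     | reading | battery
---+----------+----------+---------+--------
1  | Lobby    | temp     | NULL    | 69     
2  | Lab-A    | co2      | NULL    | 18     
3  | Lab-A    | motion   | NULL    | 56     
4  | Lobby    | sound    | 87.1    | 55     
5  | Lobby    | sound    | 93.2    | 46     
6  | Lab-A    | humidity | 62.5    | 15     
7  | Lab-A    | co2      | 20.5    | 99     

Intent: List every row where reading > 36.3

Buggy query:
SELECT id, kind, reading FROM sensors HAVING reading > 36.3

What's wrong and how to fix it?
Bug: HAVING filters the output of aggregation, but this query has no GROUP BY and no aggregate functions, so SQLite rejects it (HAVING clause on a non-aggregate query); the condition here is per row

Fix: Use WHERE for row-level filtering

Corrected query:
SELECT id, kind, reading FROM sensors WHERE reading > 36.3

Result:
id | kind     | reading
---+----------+--------
4  | sound    | 87.1   
5  | sound    | 93.2   
6  | humidity | 62.5   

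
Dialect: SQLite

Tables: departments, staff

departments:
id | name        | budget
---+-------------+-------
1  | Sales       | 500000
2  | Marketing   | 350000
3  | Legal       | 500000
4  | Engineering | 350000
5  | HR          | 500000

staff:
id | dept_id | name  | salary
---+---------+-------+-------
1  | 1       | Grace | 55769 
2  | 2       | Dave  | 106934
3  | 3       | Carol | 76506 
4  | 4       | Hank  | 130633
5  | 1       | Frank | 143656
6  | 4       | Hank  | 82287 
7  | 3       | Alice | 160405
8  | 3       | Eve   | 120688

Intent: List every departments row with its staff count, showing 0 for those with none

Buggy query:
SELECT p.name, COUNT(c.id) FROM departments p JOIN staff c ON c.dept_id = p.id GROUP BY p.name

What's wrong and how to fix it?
Bug: An inner join excludes parents with zero children

Fix: Use LEFT JOIN so parents without children still appear (COUNT(c.id) gives 0)

Corrected query:
SELECT p.name, COUNT(c.id) FROM departments p LEFT JOIN staff c ON c.dept_id = p.id GROUP BY p.name

Result:
name        | COUNT(c.id)
------------+------------
Engineering | 2          
HR          | 0          
Legal       | 3          
Marketing   | 1          
Sales       | 2          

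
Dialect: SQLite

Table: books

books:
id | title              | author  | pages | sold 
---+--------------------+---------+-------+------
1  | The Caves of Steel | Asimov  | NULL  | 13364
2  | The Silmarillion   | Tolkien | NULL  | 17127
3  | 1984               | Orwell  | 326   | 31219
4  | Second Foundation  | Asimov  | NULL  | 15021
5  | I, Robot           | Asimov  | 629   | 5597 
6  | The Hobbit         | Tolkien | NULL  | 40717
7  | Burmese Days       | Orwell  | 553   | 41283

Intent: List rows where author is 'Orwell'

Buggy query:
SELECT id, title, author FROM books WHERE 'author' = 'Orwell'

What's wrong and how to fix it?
Bug: 'author' in single quotes is a string literal, not the column; the comparison is literal-vs-literal and never true

Fix: Reference the column as author without single quotes

Corrected query:
SELECT id, title, author FROM books WHERE author = 'Orwell'

Result:
id | title        | author
---+--------------+-------
3  | 1984         | Orwell
7  | Burmese Days | Orwell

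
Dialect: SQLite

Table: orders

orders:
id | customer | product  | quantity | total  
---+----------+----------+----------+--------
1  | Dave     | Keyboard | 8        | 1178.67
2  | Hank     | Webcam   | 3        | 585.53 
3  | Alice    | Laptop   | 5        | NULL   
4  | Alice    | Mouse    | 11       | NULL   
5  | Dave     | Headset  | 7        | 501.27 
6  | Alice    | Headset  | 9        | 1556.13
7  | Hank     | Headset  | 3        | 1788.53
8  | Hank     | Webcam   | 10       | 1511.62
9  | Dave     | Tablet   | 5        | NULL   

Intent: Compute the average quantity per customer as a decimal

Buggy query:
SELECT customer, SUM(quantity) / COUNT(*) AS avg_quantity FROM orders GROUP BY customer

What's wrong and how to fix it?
Bug: SUM(quantity) and COUNT(*) are both integers; the division truncates the fractional part

Fix: Multiply by 1.0 (or CAST to REAL) to force floating-point division

Corrected query:
SELECT customer, SUM(quantity) * 1.0 / COUNT(*) AS avg_quantity FROM orders GROUP BY customer

Result:
customer | avg_quantity
---------+-------------
Alice    | 8.333333    
Dave     | 6.666667    
Hank     | 5.333333    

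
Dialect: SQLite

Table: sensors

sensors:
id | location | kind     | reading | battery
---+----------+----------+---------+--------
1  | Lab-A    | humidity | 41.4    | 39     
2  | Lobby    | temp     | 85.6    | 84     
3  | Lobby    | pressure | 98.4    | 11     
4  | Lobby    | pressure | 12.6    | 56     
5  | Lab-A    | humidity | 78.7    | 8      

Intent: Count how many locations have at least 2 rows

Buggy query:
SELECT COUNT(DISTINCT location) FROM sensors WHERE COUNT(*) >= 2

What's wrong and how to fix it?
Bug: WHERE filters individual rows, not groups, so a group-level COUNT is invalid there

Fix: Group first with HAVING COUNT(*) >= 2, then COUNT the resulting groups

Corrected query:
SELECT COUNT(*) FROM (SELECT location FROM sensors GROUP BY location HAVING COUNT(*) >= 2)

Result:
COUNT(*)
--------
2       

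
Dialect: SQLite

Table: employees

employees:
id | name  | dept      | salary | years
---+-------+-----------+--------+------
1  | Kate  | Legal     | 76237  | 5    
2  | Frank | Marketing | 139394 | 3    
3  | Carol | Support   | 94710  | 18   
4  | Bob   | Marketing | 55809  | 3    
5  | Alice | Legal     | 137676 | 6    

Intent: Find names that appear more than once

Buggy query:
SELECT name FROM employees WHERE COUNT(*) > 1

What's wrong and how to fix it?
Bug: COUNT(*) is an aggregate and cannot be used in WHERE

Fix: Group first, then use HAVING for the count condition

Corrected query:
SELECT name FROM employees GROUP BY name HAVING COUNT(*) > 1

Result:
(no rows)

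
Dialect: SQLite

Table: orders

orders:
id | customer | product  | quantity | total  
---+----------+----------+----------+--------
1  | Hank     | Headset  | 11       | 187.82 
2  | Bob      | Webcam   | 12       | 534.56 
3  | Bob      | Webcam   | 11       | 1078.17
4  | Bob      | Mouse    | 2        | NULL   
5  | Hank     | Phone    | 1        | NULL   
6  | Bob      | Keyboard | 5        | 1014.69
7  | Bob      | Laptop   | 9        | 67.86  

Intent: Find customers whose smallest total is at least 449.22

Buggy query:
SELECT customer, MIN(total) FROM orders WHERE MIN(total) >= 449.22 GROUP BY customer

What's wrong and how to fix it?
Bug: MIN() in WHERE is a misuse of aggregate

Fix: Use HAVING for the per-group MIN condition

Corrected query:
SELECT customer, MIN(total) FROM orders GROUP BY customer HAVING MIN(total) >= 449.22

Result:
(no rows)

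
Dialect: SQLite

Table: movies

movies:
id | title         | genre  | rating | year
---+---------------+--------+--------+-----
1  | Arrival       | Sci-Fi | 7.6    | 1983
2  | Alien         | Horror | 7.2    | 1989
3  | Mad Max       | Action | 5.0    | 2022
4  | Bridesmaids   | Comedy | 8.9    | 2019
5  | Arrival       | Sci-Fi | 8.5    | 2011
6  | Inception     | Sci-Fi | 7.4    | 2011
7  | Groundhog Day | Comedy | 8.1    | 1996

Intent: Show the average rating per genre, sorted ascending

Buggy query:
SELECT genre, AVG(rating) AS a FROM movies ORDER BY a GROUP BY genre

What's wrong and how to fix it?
Bug: GROUP BY must precede ORDER BY

Fix: Move ORDER BY to the end, after GROUP BY

Corrected query:
SELECT genre, AVG(rating) AS a FROM movies GROUP BY genre ORDER BY a

Result:
genre  | a       
-------+---------
Action | 5       
Horror | 7.2     
Sci-Fi | 7.833333
Comedy | 8.5     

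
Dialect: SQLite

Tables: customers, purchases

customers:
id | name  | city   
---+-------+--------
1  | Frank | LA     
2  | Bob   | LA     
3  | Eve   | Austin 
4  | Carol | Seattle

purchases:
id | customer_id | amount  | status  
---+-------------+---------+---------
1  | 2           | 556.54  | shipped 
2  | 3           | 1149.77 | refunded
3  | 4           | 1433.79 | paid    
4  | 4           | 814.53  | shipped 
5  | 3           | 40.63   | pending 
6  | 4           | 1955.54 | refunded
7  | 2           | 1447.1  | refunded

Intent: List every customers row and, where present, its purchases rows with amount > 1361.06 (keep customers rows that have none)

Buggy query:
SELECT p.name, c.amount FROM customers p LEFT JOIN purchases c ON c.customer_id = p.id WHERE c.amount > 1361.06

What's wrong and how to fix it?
Bug: Filtering c.amount in WHERE discards the NULL rows produced by LEFT JOIN, turning it into an inner join

Fix: Put 'c.amount > 1361.06' in the JOIN's ON clause instead of WHERE

Corrected query:
SELECT p.name, c.amount FROM customers p LEFT JOIN purchases c ON c.customer_id = p.id AND c.amount > 1361.06

Result:
name  | amount 
------+--------
Frank | NULL   
Bob   | 1447.1 
Eve   | NULL   
Carol | 1433.79
Carol | 1955.54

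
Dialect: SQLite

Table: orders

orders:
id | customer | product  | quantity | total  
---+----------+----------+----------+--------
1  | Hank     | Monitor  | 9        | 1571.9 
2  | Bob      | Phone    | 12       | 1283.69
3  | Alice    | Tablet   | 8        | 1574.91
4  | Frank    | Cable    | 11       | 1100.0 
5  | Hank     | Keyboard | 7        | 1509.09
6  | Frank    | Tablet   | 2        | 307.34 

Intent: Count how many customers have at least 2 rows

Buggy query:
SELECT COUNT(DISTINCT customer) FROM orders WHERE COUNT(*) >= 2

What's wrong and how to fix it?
Bug: COUNT(*) cannot appear in WHERE; the per-group count doesn't exist yet

Fix: Use a subquery that GROUPs and filters with HAVING, then count its rows

Corrected query:
SELECT COUNT(*) FROM (SELECT customer FROM orders GROUP BY customer HAVING COUNT(*) >= 2)

Result:
COUNT(*)
--------
2       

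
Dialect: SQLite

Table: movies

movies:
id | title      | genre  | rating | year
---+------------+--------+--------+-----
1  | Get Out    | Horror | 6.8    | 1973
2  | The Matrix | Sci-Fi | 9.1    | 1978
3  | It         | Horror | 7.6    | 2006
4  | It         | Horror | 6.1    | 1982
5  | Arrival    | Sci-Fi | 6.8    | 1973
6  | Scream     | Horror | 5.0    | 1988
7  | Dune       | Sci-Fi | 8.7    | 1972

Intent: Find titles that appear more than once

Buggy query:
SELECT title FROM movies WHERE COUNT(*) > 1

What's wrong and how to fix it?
Bug: WHERE can't reference COUNT(*); aggregates are computed after WHERE

Fix: Group first, then use HAVING for the count condition

Corrected query:
SELECT title FROM movies GROUP BY title HAVING COUNT(*) > 1

Result:
title
-----
It   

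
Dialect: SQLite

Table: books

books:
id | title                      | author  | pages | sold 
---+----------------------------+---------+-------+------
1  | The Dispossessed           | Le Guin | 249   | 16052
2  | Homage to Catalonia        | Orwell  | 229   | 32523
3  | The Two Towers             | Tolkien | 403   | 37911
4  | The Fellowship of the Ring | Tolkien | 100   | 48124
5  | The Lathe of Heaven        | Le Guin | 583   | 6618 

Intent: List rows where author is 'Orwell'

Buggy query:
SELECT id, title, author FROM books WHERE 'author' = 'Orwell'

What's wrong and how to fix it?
Bug: Single quotes denote string literals in SQL; the column name is being compared as a constant string

Fix: Reference the column as author without single quotes

Corrected query:
SELECT id, title, author FROM books WHERE author = 'Orwell'

Result:
id | title               | author
---+---------------------+-------
2  | Homage to Catalonia | Orwell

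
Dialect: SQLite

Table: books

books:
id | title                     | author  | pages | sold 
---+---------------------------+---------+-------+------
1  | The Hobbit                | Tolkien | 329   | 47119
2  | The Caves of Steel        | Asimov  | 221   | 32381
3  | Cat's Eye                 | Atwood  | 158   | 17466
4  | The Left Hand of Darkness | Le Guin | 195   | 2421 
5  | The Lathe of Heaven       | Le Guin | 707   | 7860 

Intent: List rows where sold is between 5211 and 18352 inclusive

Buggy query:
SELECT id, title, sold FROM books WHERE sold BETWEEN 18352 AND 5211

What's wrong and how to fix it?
Bug: The bounds are reversed; BETWEEN a AND b requires a <= b to match anything

Fix: Swap the bounds so the smaller value comes first

Corrected query:
SELECT id, title, sold FROM books WHERE sold BETWEEN 5211 AND 18352

Result:
id | title               | sold 
---+---------------------+------
3  | Cat's Eye           | 17466
5  | The Lathe of Heaven | 7860 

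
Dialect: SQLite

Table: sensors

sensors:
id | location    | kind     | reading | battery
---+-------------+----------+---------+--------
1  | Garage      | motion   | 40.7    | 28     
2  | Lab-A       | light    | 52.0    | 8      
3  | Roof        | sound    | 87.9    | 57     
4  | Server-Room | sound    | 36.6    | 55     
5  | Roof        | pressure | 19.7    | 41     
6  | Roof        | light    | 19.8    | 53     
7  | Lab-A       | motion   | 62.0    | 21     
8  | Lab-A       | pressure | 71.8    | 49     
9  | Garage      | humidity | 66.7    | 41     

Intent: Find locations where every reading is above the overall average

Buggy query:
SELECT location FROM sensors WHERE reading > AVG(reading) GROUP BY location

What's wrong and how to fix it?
Bug: AVG() is an aggregate; it can't sit directly in WHERE

Fix: Use a subquery for AVG and a HAVING MIN(...) filter so the condition holds for every row in the group

Corrected query:
SELECT location FROM sensors GROUP BY location HAVING MIN(reading) > (SELECT AVG(reading) FROM sensors)

Result:
location
--------
Lab-A   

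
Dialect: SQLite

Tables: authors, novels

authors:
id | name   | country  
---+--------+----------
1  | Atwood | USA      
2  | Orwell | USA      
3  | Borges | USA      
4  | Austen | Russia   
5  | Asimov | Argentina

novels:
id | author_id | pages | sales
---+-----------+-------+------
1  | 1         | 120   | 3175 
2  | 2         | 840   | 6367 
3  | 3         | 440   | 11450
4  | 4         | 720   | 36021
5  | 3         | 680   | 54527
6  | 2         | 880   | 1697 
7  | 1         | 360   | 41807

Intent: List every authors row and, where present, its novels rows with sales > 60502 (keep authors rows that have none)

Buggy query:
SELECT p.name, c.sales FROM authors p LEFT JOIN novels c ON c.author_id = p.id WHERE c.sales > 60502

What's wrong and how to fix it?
Bug: A WHERE condition on the right-hand table after LEFT JOIN drops unmatched parents

Fix: Move the right-table condition into the ON clause so unmatched parents are kept

Corrected query:
SELECT p.name, c.sales FROM authors p LEFT JOIN novels c ON c.author_id = p.id AND c.sales > 60502

Result:
name   | sales
-------+------
Atwood | NULL 
Orwell | NULL 
Borges | NULL 
Austen | NULL 
Asimov | NULL 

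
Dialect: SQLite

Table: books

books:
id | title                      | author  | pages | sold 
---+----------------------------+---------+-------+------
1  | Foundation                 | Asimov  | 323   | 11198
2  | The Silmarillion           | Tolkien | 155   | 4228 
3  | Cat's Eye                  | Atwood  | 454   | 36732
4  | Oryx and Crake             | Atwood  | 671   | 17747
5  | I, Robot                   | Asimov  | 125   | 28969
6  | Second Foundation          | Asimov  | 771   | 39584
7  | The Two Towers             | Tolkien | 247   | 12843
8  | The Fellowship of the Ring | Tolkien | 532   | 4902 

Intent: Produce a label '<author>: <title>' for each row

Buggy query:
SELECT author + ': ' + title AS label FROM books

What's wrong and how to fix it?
Bug: '+' is numeric addition; on text columns SQLite converts them to 0 instead of concatenating

Fix: Replace + with || to concatenate text

Corrected query:
SELECT author || ': ' || title AS label FROM books

Result:
label                              
-----------------------------------
Asimov: Foundation                 
Tolkien: The Silmarillion          
Atwood: Cat's Eye                  
Atwood: Oryx and Crake             
Asimov: I, Robot                   
Asimov: Second Foundation          
Tolkien: The Two Towers            
Tolkien: The Fellowship of the Ring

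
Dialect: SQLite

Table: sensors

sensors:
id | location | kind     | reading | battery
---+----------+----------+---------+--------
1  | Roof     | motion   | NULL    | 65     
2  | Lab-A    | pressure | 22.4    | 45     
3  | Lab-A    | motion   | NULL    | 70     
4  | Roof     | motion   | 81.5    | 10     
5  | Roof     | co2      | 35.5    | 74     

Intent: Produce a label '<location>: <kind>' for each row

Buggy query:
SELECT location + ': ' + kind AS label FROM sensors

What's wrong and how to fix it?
Bug: SQLite uses || for string concatenation; + coerces text to numbers (yielding 0)

Fix: Replace + with || to concatenate text

Corrected query:
SELECT location || ': ' || kind AS label FROM sensors

Result:
label          
---------------
Roof: motion   
Lab-A: pressure
Lab-A: motion  
Roof: motion   
Roof: co2      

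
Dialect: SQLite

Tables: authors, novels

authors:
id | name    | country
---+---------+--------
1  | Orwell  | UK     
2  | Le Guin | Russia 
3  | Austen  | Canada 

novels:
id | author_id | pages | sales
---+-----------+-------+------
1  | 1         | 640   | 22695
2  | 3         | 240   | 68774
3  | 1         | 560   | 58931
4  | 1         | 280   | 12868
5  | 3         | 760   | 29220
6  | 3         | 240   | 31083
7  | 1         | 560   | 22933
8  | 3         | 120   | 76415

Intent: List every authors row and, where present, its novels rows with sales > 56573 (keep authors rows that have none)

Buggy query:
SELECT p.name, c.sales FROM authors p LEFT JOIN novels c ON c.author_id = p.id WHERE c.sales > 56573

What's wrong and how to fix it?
Bug: A WHERE condition on the right-hand table after LEFT JOIN drops unmatched parents

Fix: Put 'c.sales > 56573' in the JOIN's ON clause instead of WHERE

Corrected query:
SELECT p.name, c.sales FROM authors p LEFT JOIN novels c ON c.author_id = p.id AND c.sales > 56573

Result:
name    | sales
--------+------
Orwell  | 58931
Le Guin | NULL 
Austen  | 68774
Austen  | 76415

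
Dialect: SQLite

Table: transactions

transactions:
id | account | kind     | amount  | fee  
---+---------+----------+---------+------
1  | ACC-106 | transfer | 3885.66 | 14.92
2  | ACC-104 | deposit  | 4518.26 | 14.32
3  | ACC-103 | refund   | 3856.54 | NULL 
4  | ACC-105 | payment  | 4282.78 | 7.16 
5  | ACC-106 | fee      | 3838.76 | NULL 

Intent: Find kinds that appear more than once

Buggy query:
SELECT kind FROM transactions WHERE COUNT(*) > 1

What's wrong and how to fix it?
Bug: COUNT(*) is an aggregate and cannot be used in WHERE

Fix: GROUP BY kind, then filter groups with HAVING COUNT(*) > 1

Corrected query:
SELECT kind FROM transactions GROUP BY kind HAVING COUNT(*) > 1

Result:
(no rows)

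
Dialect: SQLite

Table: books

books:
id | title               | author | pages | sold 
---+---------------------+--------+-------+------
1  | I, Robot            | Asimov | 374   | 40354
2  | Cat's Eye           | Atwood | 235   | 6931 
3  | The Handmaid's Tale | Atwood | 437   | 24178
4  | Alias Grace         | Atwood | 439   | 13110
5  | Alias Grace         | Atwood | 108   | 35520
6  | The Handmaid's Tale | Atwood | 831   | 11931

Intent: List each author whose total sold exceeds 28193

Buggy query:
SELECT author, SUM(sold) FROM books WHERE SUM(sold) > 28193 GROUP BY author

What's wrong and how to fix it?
Bug: SUM(sold) is an aggregate, but WHERE filters rows before aggregation

Fix: Move the aggregate condition to a HAVING clause

Corrected query:
SELECT author, SUM(sold) FROM books GROUP BY author HAVING SUM(sold) > 28193

Result:
author | SUM(sold)
-------+----------
Asimov | 40354    
Atwood | 91670    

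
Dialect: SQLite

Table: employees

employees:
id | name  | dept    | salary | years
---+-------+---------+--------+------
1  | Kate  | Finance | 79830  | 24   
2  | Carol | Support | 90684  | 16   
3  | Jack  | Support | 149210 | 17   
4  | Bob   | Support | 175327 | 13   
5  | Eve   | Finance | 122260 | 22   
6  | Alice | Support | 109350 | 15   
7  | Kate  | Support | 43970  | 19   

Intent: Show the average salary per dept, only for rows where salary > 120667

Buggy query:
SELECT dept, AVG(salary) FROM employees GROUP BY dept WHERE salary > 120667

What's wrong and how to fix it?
Bug: Row-level WHERE must come before GROUP BY in the clause order

Fix: Move the WHERE clause before GROUP BY

Corrected query:
SELECT dept, AVG(salary) FROM employees WHERE salary > 120667 GROUP BY dept

Result:
dept    | AVG(salary)
--------+------------
Finance | 122260     
Support | 162268.5   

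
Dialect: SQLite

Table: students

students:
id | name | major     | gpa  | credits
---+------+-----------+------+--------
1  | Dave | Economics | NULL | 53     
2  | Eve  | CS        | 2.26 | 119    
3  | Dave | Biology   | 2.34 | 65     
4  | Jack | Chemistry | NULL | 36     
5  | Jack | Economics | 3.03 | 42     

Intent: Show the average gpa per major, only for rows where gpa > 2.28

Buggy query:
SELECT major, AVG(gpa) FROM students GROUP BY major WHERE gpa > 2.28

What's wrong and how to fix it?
Bug: WHERE cannot follow GROUP BY

Fix: Move the WHERE clause before GROUP BY

Corrected query:
SELECT major, AVG(gpa) FROM students WHERE gpa > 2.28 GROUP BY major

Result:
major     | AVG(gpa)
----------+---------
Biology   | 2.34    
Economics | 3.03    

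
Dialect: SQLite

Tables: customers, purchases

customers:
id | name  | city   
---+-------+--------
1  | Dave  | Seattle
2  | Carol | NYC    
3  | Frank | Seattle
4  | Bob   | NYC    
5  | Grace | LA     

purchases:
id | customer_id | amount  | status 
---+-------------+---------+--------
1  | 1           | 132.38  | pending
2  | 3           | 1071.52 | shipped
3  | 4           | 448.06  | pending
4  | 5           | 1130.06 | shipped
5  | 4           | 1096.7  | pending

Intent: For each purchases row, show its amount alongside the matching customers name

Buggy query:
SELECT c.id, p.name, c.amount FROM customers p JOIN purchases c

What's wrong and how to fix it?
Bug: JOIN with no ON clause produces a cartesian product; every purchases row pairs with every customers row

Fix: Specify the join condition linking the foreign key to the parent id

Corrected query:
SELECT c.id, p.name, c.amount FROM customers p JOIN purchases c ON c.customer_id = p.id

Result:
id | name  | amount 
---+-------+--------
1  | Dave  | 132.38 
2  | Frank | 1071.52
3  | Bob   | 448.06 
4  | Grace | 1130.06
5  | Bob   | 1096.7 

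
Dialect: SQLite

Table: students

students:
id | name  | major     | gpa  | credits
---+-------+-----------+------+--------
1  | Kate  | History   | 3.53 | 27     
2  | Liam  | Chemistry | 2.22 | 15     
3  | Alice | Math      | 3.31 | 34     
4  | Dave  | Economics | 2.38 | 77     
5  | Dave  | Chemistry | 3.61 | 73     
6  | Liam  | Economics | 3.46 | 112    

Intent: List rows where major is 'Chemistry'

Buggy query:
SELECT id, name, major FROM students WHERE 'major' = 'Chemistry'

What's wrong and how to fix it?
Bug: Single quotes denote string literals in SQL; the column name is being compared as a constant string

Fix: Reference the column as major without single quotes

Corrected query:
SELECT id, name, major FROM students WHERE major = 'Chemistry'

Result:
id | name | major    
---+------+----------
2  | Liam | Chemistry
5  | Dave | Chemistry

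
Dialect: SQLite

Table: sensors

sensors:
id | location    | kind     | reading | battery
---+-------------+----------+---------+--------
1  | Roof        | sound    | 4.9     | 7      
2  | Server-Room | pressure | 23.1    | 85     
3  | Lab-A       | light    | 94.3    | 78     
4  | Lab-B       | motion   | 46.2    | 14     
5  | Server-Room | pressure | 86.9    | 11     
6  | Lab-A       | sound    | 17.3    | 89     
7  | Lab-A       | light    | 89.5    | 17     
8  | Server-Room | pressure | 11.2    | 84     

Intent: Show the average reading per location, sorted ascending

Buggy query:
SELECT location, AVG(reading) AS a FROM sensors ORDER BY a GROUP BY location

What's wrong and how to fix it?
Bug: GROUP BY must precede ORDER BY

Fix: Reorder: SELECT … FROM … GROUP BY … ORDER BY …

Corrected query:
SELECT location, AVG(reading) AS a FROM sensors GROUP BY location ORDER BY a

Result:
location    | a        
------------+----------
Roof        | 4.9      
Server-Room | 40.4     
Lab-B       | 46.2     
Lab-A       | 67.033333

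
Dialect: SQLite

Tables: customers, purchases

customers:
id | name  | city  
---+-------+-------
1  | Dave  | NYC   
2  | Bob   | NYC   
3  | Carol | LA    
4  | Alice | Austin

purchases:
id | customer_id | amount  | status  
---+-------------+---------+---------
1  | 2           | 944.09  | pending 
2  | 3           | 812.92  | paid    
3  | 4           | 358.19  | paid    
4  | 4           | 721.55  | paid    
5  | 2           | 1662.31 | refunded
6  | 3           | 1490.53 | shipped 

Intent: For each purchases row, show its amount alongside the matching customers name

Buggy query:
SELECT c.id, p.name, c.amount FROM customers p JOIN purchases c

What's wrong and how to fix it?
Bug: Missing join condition: each purchases row is matched to all customers rows instead of just its own

Fix: Add ON c.customer_id = p.id to the JOIN

Corrected query:
SELECT c.id, p.name, c.amount FROM customers p JOIN purchases c ON c.customer_id = p.id

Result:
id | name  | amount 
---+-------+--------
1  | Bob   | 944.09 
2  | Carol | 812.92 
3  | Alice | 358.19 
4  | Alice | 721.55 
5  | Bob   | 1662.31
6  | Carol | 1490.53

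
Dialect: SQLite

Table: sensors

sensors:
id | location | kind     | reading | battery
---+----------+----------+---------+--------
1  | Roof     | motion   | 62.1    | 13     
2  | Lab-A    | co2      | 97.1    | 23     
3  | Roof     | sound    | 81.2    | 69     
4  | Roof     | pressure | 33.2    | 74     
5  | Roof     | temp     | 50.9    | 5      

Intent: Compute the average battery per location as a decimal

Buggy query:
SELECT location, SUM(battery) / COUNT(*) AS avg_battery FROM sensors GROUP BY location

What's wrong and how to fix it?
Bug: SUM(battery) and COUNT(*) are both integers; the division truncates the fractional part

Fix: Multiply by 1.0 (or CAST to REAL) to force floating-point division

Corrected query:
SELECT location, SUM(battery) * 1.0 / COUNT(*) AS avg_battery FROM sensors GROUP BY location

Result:
location | avg_battery
---------+------------
Lab-A    | 23         
Roof     | 40.25      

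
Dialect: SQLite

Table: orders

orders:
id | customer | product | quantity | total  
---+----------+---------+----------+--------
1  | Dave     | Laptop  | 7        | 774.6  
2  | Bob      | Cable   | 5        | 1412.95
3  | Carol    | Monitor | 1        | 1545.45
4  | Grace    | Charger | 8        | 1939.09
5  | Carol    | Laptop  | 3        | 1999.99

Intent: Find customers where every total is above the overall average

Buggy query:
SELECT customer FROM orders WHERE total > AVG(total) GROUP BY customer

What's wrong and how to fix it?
Bug: AVG() is an aggregate; it can't sit directly in WHERE

Fix: Compute the overall average in a scalar subquery and compare each group's MIN against it in HAVING

Corrected query:
SELECT customer FROM orders GROUP BY customer HAVING MIN(total) > (SELECT AVG(total) FROM orders)

Result:
customer
--------
Carol   
Grace   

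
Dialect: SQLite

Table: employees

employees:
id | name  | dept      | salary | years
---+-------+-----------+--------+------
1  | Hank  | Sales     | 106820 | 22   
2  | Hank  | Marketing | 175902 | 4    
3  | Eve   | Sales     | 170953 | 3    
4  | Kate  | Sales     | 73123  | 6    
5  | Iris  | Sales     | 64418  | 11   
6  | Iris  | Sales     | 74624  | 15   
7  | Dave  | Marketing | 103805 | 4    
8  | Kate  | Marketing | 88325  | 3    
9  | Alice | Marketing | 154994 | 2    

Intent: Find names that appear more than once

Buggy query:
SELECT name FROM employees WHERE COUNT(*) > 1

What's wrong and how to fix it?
Bug: WHERE can't reference COUNT(*); aggregates are computed after WHERE

Fix: GROUP BY name, then filter groups with HAVING COUNT(*) > 1

Corrected query:
SELECT name FROM employees GROUP BY name HAVING COUNT(*) > 1

Result:
name
----
Hank
Iris
Kate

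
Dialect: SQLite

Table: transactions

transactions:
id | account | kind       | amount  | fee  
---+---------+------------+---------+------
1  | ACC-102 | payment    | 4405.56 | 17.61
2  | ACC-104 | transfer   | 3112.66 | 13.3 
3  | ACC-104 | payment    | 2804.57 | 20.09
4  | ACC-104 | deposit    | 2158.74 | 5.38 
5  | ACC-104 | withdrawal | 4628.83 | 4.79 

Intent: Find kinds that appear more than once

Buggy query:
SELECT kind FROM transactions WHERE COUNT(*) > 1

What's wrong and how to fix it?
Bug: WHERE can't reference COUNT(*); aggregates are computed after WHERE

Fix: Group first, then use HAVING for the count condition

Corrected query:
SELECT kind FROM transactions GROUP BY kind HAVING COUNT(*) > 1

Result:
kind   
-------
payment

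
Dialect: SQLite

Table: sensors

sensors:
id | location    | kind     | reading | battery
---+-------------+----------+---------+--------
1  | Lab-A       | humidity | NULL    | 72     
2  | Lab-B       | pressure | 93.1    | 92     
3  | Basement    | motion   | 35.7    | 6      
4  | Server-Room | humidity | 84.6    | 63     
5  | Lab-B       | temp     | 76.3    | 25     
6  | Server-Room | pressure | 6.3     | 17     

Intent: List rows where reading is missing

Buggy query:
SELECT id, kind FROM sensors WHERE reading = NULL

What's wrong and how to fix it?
Bug: Comparing to NULL with '=' never matches; NULL = NULL is unknown, not true

Fix: Use IS NULL to test for NULL

Corrected query:
SELECT id, kind FROM sensors WHERE reading IS NULL

Result:
id | kind    
---+---------
1  | humidity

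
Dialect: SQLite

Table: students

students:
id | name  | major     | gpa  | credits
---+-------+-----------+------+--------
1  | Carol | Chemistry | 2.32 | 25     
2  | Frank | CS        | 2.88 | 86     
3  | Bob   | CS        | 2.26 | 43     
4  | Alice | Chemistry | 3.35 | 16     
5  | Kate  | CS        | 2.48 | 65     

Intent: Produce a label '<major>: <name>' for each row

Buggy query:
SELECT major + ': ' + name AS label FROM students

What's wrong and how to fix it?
Bug: '+' is numeric addition; on text columns SQLite converts them to 0 instead of concatenating

Fix: Use the || operator for string concatenation

Corrected query:
SELECT major || ': ' || name AS label FROM students

Result:
label           
----------------
Chemistry: Carol
CS: Frank       
CS: Bob         
Chemistry: Alice
CS: Kate        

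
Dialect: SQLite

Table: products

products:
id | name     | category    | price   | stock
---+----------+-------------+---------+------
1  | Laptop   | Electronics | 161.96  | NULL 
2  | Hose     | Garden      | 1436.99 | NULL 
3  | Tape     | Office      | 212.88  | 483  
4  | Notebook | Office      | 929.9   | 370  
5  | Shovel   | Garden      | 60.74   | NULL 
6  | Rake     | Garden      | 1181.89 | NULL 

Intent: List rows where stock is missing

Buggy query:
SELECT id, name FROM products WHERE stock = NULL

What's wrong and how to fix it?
Bug: '= NULL' is always unknown in SQL three-valued logic, so no rows match

Fix: Use IS NULL to test for NULL

Corrected query:
SELECT id, name FROM products WHERE stock IS NULL

Result:
id | name  
---+-------
1  | Laptop
2  | Hose  
5  | Shovel
6  | Rake  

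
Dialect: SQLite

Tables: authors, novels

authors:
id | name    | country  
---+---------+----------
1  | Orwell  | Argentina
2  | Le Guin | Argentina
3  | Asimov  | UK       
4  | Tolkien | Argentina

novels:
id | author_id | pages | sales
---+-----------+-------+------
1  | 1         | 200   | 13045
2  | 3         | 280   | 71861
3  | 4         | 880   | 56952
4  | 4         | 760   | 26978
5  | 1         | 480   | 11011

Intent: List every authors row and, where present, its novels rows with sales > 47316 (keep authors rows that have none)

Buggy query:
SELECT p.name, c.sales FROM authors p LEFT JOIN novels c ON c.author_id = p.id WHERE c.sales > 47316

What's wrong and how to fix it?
Bug: Filtering c.sales in WHERE discards the NULL rows produced by LEFT JOIN, turning it into an inner join

Fix: Put 'c.sales > 47316' in the JOIN's ON clause instead of WHERE

Corrected query:
SELECT p.name, c.sales FROM authors p LEFT JOIN novels c ON c.author_id = p.id AND c.sales > 47316

Result:
name    | sales
--------+------
Orwell  | NULL 
Le Guin | NULL 
Asimov  | 71861
Tolkien | 56952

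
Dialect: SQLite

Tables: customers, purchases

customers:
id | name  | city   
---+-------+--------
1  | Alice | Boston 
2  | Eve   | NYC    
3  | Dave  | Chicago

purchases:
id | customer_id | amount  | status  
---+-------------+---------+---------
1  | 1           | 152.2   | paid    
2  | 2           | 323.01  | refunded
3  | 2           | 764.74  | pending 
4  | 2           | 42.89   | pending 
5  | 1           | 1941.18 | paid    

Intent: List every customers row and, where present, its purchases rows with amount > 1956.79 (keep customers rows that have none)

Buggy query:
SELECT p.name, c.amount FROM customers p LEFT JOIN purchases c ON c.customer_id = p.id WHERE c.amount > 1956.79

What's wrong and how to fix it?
Bug: Filtering c.amount in WHERE discards the NULL rows produced by LEFT JOIN, turning it into an inner join

Fix: Put 'c.amount > 1956.79' in the JOIN's ON clause instead of WHERE

Corrected query:
SELECT p.name, c.amount FROM customers p LEFT JOIN purchases c ON c.customer_id = p.id AND c.amount > 1956.79

Result:
name  | amount
------+-------
Alice | NULL  
Eve   | NULL  
Dave  | NULL  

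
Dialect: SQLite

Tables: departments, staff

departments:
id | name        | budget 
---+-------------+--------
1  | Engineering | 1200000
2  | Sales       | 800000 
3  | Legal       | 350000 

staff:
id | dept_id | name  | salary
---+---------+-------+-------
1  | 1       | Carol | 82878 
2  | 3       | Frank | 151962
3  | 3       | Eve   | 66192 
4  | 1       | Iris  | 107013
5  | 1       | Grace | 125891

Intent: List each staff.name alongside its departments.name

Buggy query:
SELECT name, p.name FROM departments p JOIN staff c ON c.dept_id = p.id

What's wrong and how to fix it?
Bug: 'name' exists in both joined tables, so the database can't tell which one is meant

Fix: Prefix ambiguous columns with the table alias

Corrected query:
SELECT c.name, p.name FROM departments p JOIN staff c ON c.dept_id = p.id

Result:
name  | name       
------+------------
Carol | Engineering
Frank | Legal      
Eve   | Legal      
Iris  | Engineering
Grace | Engineering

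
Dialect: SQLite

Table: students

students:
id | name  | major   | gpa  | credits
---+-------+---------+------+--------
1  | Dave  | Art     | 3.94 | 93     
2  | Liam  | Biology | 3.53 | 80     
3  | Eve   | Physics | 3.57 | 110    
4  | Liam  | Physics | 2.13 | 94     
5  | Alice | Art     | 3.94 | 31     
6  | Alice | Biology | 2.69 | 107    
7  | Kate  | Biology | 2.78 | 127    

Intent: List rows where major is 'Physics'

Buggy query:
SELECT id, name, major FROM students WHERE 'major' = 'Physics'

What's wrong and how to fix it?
Bug: 'major' in single quotes is a string literal, not the column; the comparison is literal-vs-literal and never true

Fix: Remove the quotes around the column name (or use double quotes for an identifier)

Corrected query:
SELECT id, name, major FROM students WHERE major = 'Physics'

Result:
id | name | major  
---+------+--------
3  | Eve  | Physics
4  | Liam | Physics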